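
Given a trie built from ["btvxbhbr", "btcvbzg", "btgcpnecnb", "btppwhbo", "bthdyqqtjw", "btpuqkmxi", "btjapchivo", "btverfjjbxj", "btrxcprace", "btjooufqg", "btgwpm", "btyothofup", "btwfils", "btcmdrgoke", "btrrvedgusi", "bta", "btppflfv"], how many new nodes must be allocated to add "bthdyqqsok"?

Walking "bthdyqqsok" from the root, the first 7 characters ("bthdyqq") follow existing edges; "s" is the first miss.
Each of the 3 remaining characters creates one node.

3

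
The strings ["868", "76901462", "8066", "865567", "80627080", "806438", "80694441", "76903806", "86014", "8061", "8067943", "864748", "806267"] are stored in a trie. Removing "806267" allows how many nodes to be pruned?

A node on "806267"'s path can go only if nothing else ends at it or branches off below it.
The suffix "67" (2 nodes) is used only by "806267"; the node for "8062" still has the child "7", so pruning stops there.
Nodes removed: 2

2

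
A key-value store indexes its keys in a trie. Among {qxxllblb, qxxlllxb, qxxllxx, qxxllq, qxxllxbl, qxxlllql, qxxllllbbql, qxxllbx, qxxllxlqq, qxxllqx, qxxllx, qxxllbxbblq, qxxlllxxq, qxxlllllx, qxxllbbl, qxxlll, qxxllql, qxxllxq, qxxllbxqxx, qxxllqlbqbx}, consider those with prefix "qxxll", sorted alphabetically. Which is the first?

qxxllbbl

Filter for "qxxll…" and sort: "qxxllbbl", "qxxllblb", "qxxllbx", "qxxllbxbblq", "qxxllbxqxx", "qxxlll", "qxxllllbbql", "qxxlllllx", "qxxlllql", "qxxlllxb", "qxxlllxxq", "qxxllq", "qxxllql", "qxxllqlbqbx", "qxxllqx", "qxxllx", "qxxllxbl", "qxxllxlqq", "qxxllxq", "qxxllxx"
Position 1: qxxllbbl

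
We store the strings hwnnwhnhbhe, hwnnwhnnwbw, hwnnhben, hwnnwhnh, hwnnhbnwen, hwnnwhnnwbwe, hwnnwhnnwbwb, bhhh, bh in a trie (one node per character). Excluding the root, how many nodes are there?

29

Count nodes per top-level branch (shared prefixes stored once):
  'b'-branch (bh, bhhh): 4 nodes
  'h'-branch (hwnnhben, hwnnhbnwen, hwnnwhnh, hwnnwhnhbhe, hwnnwhnnwbw, hwnnwhnnwbwb, hwnnwhnnwbwe): 25 nodes
Sum: 29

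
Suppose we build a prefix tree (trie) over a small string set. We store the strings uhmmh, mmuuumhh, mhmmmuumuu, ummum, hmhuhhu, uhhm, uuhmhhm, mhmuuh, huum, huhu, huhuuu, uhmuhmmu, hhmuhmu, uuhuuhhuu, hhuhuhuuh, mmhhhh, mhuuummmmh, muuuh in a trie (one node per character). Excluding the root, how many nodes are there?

91

For each word, the new-node count is its length minus the longest prefix already in the trie:
  "uhmmh" → 5 new (u, h, m, m, h)
  "mmuuumhh" → 8 new (m, m, u, u, u, m, h, h)
  "mhmmmuumuu" → prefix "m" already present; 9 new (h, m, m, m, u, u, m, u, u)
  "ummum" → prefix "u" already present; 4 new (m, m, u, m)
  "hmhuhhu" → 7 new (h, m, h, u, h, h, u)
  "uhhm" → prefix "uh" already present; 2 new (h, m)
  "uuhmhhm" → prefix "u" already present; 6 new (u, h, m, h, h, m)
  "mhmuuh" → prefix "mhm" already present; 3 new (u, u, h)
  "huum" → prefix "h" already present; 3 new (u, u, m)
  "huhu" → prefix "hu" already present; 2 new (h, u)
  "huhuuu" → prefix "huhu" already present; 2 new (u, u)
  "uhmuhmmu" → prefix "uhm" already present; 5 new (u, h, m, m, u)
  "hhmuhmu" → prefix "h" already present; 6 new (h, m, u, h, m, u)
  "uuhuuhhuu" → prefix "uuh" already present; 6 new (u, u, h, h, u, u)
  "hhuhuhuuh" → prefix "hh" already present; 7 new (u, h, u, h, u, u, h)
  "mmhhhh" → prefix "mm" already present; 4 new (h, h, h, h)
  "mhuuummmmh" → prefix "mh" already present; 8 new (u, u, u, m, m, m, m, h)
  "muuuh" → prefix "m" already present; 4 new (u, u, u, h)
Total nodes = 5 + 8 + 9 + 4 + 7 + 2 + 6 + 3 + 3 + 2 + 2 + 5 + 6 + 6 + 7 + 4 + 8 + 4 = 91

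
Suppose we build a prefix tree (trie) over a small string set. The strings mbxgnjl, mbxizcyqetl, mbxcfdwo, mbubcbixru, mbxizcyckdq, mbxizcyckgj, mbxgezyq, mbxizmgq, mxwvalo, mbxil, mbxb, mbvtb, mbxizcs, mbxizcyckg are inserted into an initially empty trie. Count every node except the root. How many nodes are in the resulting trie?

53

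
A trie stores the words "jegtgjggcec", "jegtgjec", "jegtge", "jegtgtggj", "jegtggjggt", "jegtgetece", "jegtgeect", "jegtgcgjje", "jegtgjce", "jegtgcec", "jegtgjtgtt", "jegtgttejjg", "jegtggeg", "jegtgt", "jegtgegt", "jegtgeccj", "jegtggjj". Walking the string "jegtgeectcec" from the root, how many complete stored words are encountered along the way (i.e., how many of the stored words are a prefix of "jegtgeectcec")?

Check each prefix of "jegtgeectcec" against the stored set — each match is an end-marker on the path.
Prefixes of the query that are stored words: "jegtge", "jegtgeect"
Count: 2

2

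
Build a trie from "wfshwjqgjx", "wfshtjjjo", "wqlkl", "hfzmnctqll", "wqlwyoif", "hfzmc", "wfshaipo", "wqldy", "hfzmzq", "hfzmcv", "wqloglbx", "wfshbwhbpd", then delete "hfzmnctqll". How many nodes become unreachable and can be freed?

6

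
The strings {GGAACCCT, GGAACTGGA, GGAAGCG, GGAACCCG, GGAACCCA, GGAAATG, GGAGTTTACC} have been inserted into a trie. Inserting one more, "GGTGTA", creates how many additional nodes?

Walking "GGTGTA" from the root, the first 2 characters ("GG") follow existing edges; "T" is the first miss.
So 6 − 2 = 4 new nodes.

4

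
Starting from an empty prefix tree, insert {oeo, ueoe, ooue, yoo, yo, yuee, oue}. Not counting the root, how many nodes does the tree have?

Insert word by word; a character creates a node only if that edge doesn't already exist:
  "oeo" → 3 new (o, e, o)
  "ueoe" → 4 new (u, e, o, e)
  "ooue" → prefix "o" already present; 3 new (o, u, e)
  "yoo" → 3 new (y, o, o)
  "yo" → prefix "yo" already present; 0 new (none)
  "yuee" → prefix "y" already present; 3 new (u, e, e)
  "oue" → prefix "o" already present; 2 new (u, e)
Total nodes = 3 + 4 + 3 + 3 + 0 + 3 + 2 = 18

18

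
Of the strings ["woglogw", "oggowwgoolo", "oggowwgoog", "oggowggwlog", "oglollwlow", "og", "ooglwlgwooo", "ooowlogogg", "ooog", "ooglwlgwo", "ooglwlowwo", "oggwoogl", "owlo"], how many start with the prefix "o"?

12

Walk to "o"; the words in its subtree are exactly those with that prefix.
Matches: "og", "oggowggwlog", "oggowwgoog", "oggowwgoolo", "oggwoogl", "oglollwlow", "ooglwlgwo", "ooglwlgwooo", "ooglwlowwo", "ooog", "ooowlogogg", "owlo"
Count: 12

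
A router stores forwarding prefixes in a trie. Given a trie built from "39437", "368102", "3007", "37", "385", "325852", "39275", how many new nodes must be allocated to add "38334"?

3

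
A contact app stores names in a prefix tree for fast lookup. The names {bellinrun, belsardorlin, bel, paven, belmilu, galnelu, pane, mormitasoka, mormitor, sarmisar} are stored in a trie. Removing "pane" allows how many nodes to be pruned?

A node on "pane"'s path can go only if nothing else ends at it or branches off below it.
The suffix "ne" (2 nodes) is used only by "pane"; the node for "pa" still has the child "v", so pruning stops there.
Nodes removed: 2

2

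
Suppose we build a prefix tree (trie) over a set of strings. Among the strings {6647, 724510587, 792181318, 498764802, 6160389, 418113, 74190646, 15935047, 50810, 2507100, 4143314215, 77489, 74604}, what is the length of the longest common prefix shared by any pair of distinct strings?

2

Equivalently: take the maximum, over all pairs, of their longest common prefix length.
"4143314215" and "418113" agree on "41" (2 characters) before diverging; nothing deeper is shared.
Longest shared-prefix length: 2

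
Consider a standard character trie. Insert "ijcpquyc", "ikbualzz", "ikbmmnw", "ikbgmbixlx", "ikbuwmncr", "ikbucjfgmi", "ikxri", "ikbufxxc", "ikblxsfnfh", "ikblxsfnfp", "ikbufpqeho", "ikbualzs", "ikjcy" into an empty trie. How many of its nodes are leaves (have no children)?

Leaves are exactly the stored words that no other stored word extends.
Those words: "ijcpquyc", "ikbgmbixlx", "ikblxsfnfh", "ikblxsfnfp", "ikbmmnw", "ikbualzs", "ikbualzz", "ikbucjfgmi", "ikbufpqeho", "ikbufxxc", "ikbuwmncr", "ikjcy", "ikxri"
Leaf count: 13

13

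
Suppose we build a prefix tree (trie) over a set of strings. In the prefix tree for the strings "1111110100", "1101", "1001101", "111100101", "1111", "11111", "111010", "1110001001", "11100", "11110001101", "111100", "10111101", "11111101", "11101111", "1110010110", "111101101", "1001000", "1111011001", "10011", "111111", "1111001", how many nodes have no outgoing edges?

A leaf is a node with no children — equivalently, the end of a word that is not a proper prefix of any other stored word.
Those words: "1001000", "1001101", "10111101", "1101", "1110001001", "1110010110", "111010", "11101111", "11110001101", "111100101", "1111011001", "111101101", "1111110100"
Leaf count: 13

13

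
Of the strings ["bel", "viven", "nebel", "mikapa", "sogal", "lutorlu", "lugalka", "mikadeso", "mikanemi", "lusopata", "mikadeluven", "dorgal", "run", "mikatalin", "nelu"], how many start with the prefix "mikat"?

Filter for entries beginning with "mikat":
Matches: "mikatalin"
Count: 1

1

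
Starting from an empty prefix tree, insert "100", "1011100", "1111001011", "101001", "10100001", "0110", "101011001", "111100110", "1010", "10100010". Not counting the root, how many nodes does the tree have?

Trie structure (* marks end of a word):
(root)
├─ 0
│  └─ 1
│     └─ 1
│        └─ 0 *
└─ 1
   ├─ 0
   │  ├─ 0 *
   │  └─ 1
   │     ├─ 0 *
   │     │  ├─ 0
   │     │  │  ├─ 0
   │     │  │  │  ├─ 0
   │     │  │  │  │  └─ 1 *
   │     │  │  │  └─ 1
   │     │  │  │     └─ 0 *
   │     │  │  └─ 1 *
   │     │  └─ 1
   │     │     └─ 1
   │     │        └─ 0
   │     │           └─ 0
   │     │              └─ 1 *
   │     └─ 1
   │        └─ 1
   │           └─ 0
   │              └─ 0 *
   └─ 1
      └─ 1
         └─ 1
            └─ 0
               └─ 0
                  └─ 1
                     ├─ 0
                     │  └─ 1
                     │     └─ 1 *
                     └─ 1
                        └─ 0 *
Counting every labelled node above: 36.

36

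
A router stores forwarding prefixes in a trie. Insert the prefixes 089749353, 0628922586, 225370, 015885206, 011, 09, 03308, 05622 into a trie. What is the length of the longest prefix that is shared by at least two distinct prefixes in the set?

Look for the deepest trie node that still has at least two words in its subtree.
"011" and "015885206" agree on "01" (2 characters) before diverging; nothing deeper is shared.
Longest shared-prefix length: 2

2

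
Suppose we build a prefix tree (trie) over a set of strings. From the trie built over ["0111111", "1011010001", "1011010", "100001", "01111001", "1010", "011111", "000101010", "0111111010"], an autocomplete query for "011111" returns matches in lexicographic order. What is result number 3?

0111111010

DFS of the "011111" subtree visits, in order: "011111", "0111111", "0111111010"
The 3rd is 0111111010.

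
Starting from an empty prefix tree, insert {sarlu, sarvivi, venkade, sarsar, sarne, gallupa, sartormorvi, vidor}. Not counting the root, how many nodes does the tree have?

Trace insertions, counting only characters that open a new branch:
  "sarlu" → 5 new (s, a, r, l, u)
  "sarvivi" → prefix "sar" already present; 4 new (v, i, v, i)
  "venkade" → 7 new (v, e, n, k, a, d, e)
  "sarsar" → prefix "sar" already present; 3 new (s, a, r)
  "sarne" → prefix "sar" already present; 2 new (n, e)
  "gallupa" → 7 new (g, a, l, l, u, p, a)
  "sartormorvi" → prefix "sar" already present; 8 new (t, o, r, m, o, r, v, i)
  "vidor" → prefix "v" already present; 4 new (i, d, o, r)
Total nodes = 5 + 4 + 7 + 3 + 2 + 7 + 8 + 4 = 40

40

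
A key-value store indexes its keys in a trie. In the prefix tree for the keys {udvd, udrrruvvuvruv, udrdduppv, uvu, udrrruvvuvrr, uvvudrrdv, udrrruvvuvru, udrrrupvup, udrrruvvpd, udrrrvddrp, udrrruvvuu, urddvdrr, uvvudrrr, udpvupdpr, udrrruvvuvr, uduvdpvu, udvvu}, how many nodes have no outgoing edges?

15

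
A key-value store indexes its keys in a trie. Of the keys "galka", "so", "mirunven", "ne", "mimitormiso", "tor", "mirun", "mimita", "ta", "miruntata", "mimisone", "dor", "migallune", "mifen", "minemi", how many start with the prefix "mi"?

Traverse to the node for "mi", then collect every word in that subtree.
Words under "mi": mifen, migallune, mimisone, mimita, mimitormiso, minemi, mirun, miruntata, mirunven
Count: 9

9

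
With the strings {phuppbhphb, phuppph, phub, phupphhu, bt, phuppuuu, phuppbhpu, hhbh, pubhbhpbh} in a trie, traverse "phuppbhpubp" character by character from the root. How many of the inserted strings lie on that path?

Check each prefix of "phuppbhpubp" against the stored set — each match is an end-marker on the path.
Prefixes of the query that are stored words: "phuppbhpu"
Count: 1

1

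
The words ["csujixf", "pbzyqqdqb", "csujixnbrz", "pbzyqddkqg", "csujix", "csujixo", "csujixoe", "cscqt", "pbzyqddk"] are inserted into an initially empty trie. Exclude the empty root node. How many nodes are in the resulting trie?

Trace insertions, counting only characters that open a new branch:
  "csujixf" → 7 new (c, s, u, j, i, x, f)
  "pbzyqqdqb" → 9 new (p, b, z, y, q, q, d, q, b)
  "csujixnbrz" → prefix "csujix" already present; 4 new (n, b, r, z)
  "pbzyqddkqg" → prefix "pbzyq" already present; 5 new (d, d, k, q, g)
  "csujix" → prefix "csujix" already present; 0 new (none)
  "csujixo" → prefix "csujix" already present; 1 new (o)
  "csujixoe" → prefix "csujixo" already present; 1 new (e)
  "cscqt" → prefix "cs" already present; 3 new (c, q, t)
  "pbzyqddk" → prefix "pbzyqddk" already present; 0 new (none)
Total nodes = 7 + 9 + 4 + 5 + 0 + 1 + 1 + 3 + 0 = 30

30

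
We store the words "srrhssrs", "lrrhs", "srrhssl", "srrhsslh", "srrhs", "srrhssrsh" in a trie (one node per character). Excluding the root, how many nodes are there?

Trace insertions, counting only characters that open a new branch:
  "srrhssrs" → 8 new (s, r, r, h, s, s, r, s)
  "lrrhs" → 5 new (l, r, r, h, s)
  "srrhssl" → prefix "srrhss" already present; 1 new (l)
  "srrhsslh" → prefix "srrhssl" already present; 1 new (h)
  "srrhs" → prefix "srrhs" already present; 0 new (none)
  "srrhssrsh" → prefix "srrhssrs" already present; 1 new (h)
Total nodes = 8 + 5 + 1 + 1 + 0 + 1 = 16

16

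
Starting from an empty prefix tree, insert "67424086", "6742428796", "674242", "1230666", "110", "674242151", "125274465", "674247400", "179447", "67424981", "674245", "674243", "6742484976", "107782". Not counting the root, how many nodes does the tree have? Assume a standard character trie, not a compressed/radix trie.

56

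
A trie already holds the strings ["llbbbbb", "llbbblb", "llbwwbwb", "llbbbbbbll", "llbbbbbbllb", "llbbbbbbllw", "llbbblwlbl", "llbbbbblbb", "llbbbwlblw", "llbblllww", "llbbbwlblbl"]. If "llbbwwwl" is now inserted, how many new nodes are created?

"llbb" is already a path in the trie; the remaining "wwwl" must be added.
New nodes needed: |"llbbwwwl"| − 4 = 8 − 4 = 4.

4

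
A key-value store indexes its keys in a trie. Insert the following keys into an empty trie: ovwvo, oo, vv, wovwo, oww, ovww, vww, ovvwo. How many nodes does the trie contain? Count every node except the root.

For each word, the new-node count is its length minus the longest prefix already in the trie:
  "ovwvo" → 5 new (o, v, w, v, o)
  "oo" → prefix "o" already present; 1 new (o)
  "vv" → 2 new (v, v)
  "wovwo" → 5 new (w, o, v, w, o)
  "oww" → prefix "o" already present; 2 new (w, w)
  "ovww" → prefix "ovw" already present; 1 new (w)
  "vww" → prefix "v" already present; 2 new (w, w)
  "ovvwo" → prefix "ov" already present; 3 new (v, w, o)
Total nodes = 5 + 1 + 2 + 5 + 2 + 1 + 2 + 3 = 21

21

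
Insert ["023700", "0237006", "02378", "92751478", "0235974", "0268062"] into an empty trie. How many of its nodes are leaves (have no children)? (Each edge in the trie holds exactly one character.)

Leaves are exactly the stored words that no other stored word extends.
Those words: "0235974", "0237006", "02378", "0268062", "92751478"
Leaf count: 5

5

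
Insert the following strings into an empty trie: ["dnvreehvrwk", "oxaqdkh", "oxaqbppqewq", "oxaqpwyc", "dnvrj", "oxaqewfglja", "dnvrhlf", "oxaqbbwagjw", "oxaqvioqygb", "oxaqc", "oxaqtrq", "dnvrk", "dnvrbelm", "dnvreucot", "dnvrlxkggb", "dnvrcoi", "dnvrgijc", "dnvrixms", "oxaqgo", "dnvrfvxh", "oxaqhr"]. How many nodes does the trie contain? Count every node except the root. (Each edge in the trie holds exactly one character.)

Count nodes per top-level branch (shared prefixes stored once):
  'd'-branch (dnvrbelm, dnvrcoi, dnvreehvrwk, dnvreucot, dnvrfvxh, dnvrgijc, dnvrhlf, dnvrixms, dnvrj, dnvrk, dnvrlxkggb): 45 nodes
  'o'-branch (oxaqbbwagjw, oxaqbppqewq, oxaqc, oxaqdkh, oxaqewfglja, oxaqgo, oxaqhr, oxaqpwyc, oxaqtrq, oxaqvioqygb): 46 nodes
Sum: 91

91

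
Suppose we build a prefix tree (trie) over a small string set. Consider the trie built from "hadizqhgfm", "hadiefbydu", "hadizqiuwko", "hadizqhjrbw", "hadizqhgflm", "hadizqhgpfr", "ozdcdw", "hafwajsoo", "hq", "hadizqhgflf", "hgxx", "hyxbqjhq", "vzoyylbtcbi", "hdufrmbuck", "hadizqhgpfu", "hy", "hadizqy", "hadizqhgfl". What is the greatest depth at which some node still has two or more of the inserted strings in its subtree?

Equivalently: take the maximum, over all pairs, of their longest common prefix length.
e.g. "hadizqhgfl" and "hadizqhgflf" share the prefix "hadizqhgfl" of length 10; no pair shares a longer one.
Longest shared-prefix length: 10

10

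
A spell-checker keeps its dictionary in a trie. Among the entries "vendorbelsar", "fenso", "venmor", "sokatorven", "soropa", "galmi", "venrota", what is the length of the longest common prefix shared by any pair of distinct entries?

3

Look for the deepest trie node that still has at least two words in its subtree.
e.g. "vendorbelsar" and "venmor" share the prefix "ven" of length 3; no pair shares a longer one.
Longest shared-prefix length: 3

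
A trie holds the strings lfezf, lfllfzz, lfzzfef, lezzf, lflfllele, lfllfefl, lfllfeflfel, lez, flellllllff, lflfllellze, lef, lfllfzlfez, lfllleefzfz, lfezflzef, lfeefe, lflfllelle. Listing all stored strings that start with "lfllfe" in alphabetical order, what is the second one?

DFS of the "lfllfe" subtree visits, in order: "lfllfefl", "lfllfeflfel"
The 2nd is lfllfeflfel.

lfllfeflfel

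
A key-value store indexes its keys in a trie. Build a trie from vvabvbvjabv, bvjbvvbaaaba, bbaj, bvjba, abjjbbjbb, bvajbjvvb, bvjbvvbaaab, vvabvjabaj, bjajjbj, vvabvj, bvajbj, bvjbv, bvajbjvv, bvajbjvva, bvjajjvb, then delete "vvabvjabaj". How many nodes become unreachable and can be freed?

4

After clearing the end-marker at "vvabvjabaj", prune upward until reaching a node still needed by another word.
The suffix "abaj" (4 nodes) is used only by "vvabvjabaj"; "vvabvj" is itself a stored word, so pruning stops there.
Nodes removed: 4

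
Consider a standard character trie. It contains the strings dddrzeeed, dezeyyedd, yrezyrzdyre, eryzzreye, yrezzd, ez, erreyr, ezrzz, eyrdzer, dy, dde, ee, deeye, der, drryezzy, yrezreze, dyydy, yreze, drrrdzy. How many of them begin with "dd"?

Filter for entries beginning with "dd":
Words under "dd": dddrzeeed, dde
Count: 2

2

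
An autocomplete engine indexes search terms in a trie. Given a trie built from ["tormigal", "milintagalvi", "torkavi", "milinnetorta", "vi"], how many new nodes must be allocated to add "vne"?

"v" is already a path in the trie; the remaining "ne" must be added.
So 3 − 1 = 2 new nodes.

2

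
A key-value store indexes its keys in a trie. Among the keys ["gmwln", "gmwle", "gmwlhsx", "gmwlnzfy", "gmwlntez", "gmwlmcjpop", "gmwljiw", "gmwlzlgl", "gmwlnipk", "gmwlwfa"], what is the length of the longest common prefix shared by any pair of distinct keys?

5

Equivalently: take the maximum, over all pairs, of their longest common prefix length.
e.g. "gmwln" and "gmwlnipk" share the prefix "gmwln" of length 5; no pair shares a longer one.
Longest shared-prefix length: 5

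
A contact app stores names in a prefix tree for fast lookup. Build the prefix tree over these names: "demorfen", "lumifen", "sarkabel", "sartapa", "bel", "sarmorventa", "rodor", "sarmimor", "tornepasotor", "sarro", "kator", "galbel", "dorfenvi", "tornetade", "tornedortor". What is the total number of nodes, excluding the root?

Trace insertions, counting only characters that open a new branch:
  "demorfen" → 8 new (d, e, m, o, r, f, e, n)
  "lumifen" → 7 new (l, u, m, i, f, e, n)
  "sarkabel" → 8 new (s, a, r, k, a, b, e, l)
  "sartapa" → prefix "sar" already present; 4 new (t, a, p, a)
  "bel" → 3 new (b, e, l)
  "sarmorventa" → prefix "sar" already present; 8 new (m, o, r, v, e, n, t, a)
  "rodor" → 5 new (r, o, d, o, r)
  "sarmimor" → prefix "sarm" already present; 4 new (i, m, o, r)
  "tornepasotor" → 12 new (t, o, r, n, e, p, a, s, o, t, o, r)
  "sarro" → prefix "sar" already present; 2 new (r, o)
  "kator" → 5 new (k, a, t, o, r)
  "galbel" → 6 new (g, a, l, b, e, l)
  "dorfenvi" → prefix "d" already present; 7 new (o, r, f, e, n, v, i)
  "tornetade" → prefix "torne" already present; 4 new (t, a, d, e)
  "tornedortor" → prefix "torne" already present; 6 new (d, o, r, t, o, r)
Total nodes = 8 + 7 + 8 + 4 + 3 + 8 + 5 + 4 + 12 + 2 + 5 + 6 + 7 + 4 + 6 = 89

89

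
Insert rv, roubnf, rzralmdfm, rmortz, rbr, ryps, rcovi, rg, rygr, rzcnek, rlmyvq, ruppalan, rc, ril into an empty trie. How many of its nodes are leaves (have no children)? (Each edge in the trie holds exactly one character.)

13

Leaves are exactly the stored words that no other stored word extends.
Those words: "rbr", "rcovi", "rg", "ril", "rlmyvq", "rmortz", "roubnf", "ruppalan", "rv", "rygr", "ryps", "rzcnek", "rzralmdfm"
Leaf count: 13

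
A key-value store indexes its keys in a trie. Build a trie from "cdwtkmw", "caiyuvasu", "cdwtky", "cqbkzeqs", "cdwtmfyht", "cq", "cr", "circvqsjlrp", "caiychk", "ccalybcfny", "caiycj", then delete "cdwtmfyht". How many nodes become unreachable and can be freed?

After clearing the end-marker at "cdwtmfyht", prune upward until reaching a node still needed by another word.
The suffix "mfyht" (5 nodes) is used only by "cdwtmfyht"; the node for "cdwt" still has the child "k", so pruning stops there.
Nodes removed: 5

5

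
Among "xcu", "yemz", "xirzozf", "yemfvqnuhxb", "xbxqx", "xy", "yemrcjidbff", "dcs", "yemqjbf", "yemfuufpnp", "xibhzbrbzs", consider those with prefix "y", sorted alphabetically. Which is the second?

Words with prefix "y", in lexicographic order: "yemfuufpnp", "yemfvqnuhxb", "yemqjbf", "yemrcjidbff", "yemz"
Position 2: yemfvqnuhxb

yemfvqnuhxb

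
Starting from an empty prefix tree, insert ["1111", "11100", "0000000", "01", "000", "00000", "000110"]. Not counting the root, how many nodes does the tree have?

17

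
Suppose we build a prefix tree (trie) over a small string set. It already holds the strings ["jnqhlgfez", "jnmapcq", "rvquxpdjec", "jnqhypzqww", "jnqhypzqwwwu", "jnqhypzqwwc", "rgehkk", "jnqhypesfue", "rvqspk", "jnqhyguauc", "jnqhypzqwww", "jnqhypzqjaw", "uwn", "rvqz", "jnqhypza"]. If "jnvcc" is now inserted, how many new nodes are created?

3

Walking "jnvcc" from the root, the first 2 characters ("jn") follow existing edges; "v" is the first miss.
So 5 − 2 = 3 new nodes.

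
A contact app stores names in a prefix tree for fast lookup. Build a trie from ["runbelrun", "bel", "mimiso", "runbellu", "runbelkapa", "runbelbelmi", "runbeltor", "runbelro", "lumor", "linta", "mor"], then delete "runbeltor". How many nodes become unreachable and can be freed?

A node on "runbeltor"'s path can go only if nothing else ends at it or branches off below it.
The suffix "tor" (3 nodes) is used only by "runbeltor"; the node for "runbel" still has the child "r", so pruning stops there.
Nodes removed: 3

3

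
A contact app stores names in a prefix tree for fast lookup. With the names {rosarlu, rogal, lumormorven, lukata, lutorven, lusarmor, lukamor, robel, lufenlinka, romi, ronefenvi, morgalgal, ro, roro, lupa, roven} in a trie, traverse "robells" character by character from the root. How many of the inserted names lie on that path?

2

Traverse "robells" character by character; count nodes along the way that are marked as word ends.
Prefixes of the query that are stored words: "ro", "robel"
Count: 2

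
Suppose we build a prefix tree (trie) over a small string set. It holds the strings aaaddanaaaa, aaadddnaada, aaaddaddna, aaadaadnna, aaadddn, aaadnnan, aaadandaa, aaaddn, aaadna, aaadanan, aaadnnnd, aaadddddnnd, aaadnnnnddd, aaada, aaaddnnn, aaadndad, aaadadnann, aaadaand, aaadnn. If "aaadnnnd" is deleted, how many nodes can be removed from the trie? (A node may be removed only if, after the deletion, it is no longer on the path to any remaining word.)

1

Walk "aaadnnnd" from the leaf back toward the root, removing each node that no remaining word uses.
The suffix "d" (1 node) is used only by "aaadnnnd"; the node for "aaadnnn" still has the child "n", so pruning stops there.
Nodes removed: 1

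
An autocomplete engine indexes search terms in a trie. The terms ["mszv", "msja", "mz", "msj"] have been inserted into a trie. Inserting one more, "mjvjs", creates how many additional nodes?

Walking "mjvjs" from the root, the first 1 characters ("m") follow existing edges; "j" is the first miss.
Each of the 4 remaining characters creates one node.

4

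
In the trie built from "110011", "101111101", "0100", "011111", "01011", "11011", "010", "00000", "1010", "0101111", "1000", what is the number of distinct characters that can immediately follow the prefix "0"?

2

Walk "0" from the root, arriving at one node.
Characters that immediately follow "0" among the stored strings: {0, 1}.
That node has 2 child edges.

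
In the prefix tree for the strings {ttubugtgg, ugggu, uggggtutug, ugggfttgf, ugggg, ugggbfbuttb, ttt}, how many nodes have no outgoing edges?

Leaves are exactly the stored words that no other stored word extends.
Those words: "ttt", "ttubugtgg", "ugggbfbuttb", "ugggfttgf", "uggggtutug", "ugggu"
Leaf count: 6

6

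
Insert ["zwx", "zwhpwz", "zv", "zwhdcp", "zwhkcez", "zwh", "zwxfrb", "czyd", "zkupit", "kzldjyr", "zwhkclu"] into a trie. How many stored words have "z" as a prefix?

9

Walk to "z"; the words in its subtree are exactly those with that prefix.
Matches: "zkupit", "zv", "zwh", "zwhdcp", "zwhkcez", "zwhkclu", "zwhpwz", "zwx", "zwxfrb"
Count: 9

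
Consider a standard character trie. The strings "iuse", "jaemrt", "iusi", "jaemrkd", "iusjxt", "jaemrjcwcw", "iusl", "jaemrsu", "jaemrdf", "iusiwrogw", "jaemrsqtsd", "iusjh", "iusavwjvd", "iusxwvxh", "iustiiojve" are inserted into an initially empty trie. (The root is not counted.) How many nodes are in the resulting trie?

Insert word by word; a character creates a node only if that edge doesn't already exist:
  "iuse" → 4 new (i, u, s, e)
  "jaemrt" → 6 new (j, a, e, m, r, t)
  "iusi" → prefix "ius" already present; 1 new (i)
  "jaemrkd" → prefix "jaemr" already present; 2 new (k, d)
  "iusjxt" → prefix "ius" already present; 3 new (j, x, t)
  "jaemrjcwcw" → prefix "jaemr" already present; 5 new (j, c, w, c, w)
  "iusl" → prefix "ius" already present; 1 new (l)
  "jaemrsu" → prefix "jaemr" already present; 2 new (s, u)
  "jaemrdf" → prefix "jaemr" already present; 2 new (d, f)
  "iusiwrogw" → prefix "iusi" already present; 5 new (w, r, o, g, w)
  "jaemrsqtsd" → prefix "jaemrs" already present; 4 new (q, t, s, d)
  "iusjh" → prefix "iusj" already present; 1 new (h)
  "iusavwjvd" → prefix "ius" already present; 6 new (a, v, w, j, v, d)
  "iusxwvxh" → prefix "ius" already present; 5 new (x, w, v, x, h)
  "iustiiojve" → prefix "ius" already present; 7 new (t, i, i, o, j, v, e)
Total nodes = 4 + 6 + 1 + 2 + 3 + 5 + 1 + 2 + 2 + 5 + 4 + 1 + 6 + 5 + 7 = 54

54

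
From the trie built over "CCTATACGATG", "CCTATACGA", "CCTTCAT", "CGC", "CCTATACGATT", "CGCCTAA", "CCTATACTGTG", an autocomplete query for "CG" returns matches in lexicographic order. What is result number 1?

CGC

Words with prefix "CG", in lexicographic order: "CGC", "CGCCTAA"
The 1st is CGC.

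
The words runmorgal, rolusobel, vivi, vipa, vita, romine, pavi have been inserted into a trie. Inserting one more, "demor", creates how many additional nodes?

No existing word starts with "d", so every character of "demor" needs a new node.
5 − 0 = 5 new nodes.

5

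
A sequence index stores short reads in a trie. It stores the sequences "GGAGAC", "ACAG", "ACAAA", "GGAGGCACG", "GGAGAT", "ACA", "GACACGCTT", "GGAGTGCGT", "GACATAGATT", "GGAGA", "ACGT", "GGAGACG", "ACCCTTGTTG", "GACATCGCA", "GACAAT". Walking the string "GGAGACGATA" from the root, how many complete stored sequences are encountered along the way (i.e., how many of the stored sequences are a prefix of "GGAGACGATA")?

3

Traverse "GGAGACGATA" character by character; count nodes along the way that are marked as word ends.
Prefixes of the query that are stored words: "GGAGA", "GGAGAC", "GGAGACG"
Count: 3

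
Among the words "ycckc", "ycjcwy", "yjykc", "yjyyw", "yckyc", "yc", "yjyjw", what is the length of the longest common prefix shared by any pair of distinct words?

3

Equivalently: take the maximum, over all pairs, of their longest common prefix length.
e.g. "yjyjw" and "yjykc" share the prefix "yjy" of length 3; no pair shares a longer one.
Longest shared-prefix length: 3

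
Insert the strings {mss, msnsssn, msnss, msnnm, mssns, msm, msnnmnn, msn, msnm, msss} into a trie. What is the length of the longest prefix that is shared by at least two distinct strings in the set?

The deepest shared node is where two words last agree before diverging.
"msnnm" and "msnnmnn" agree on "msnnm" (5 characters) before diverging; nothing deeper is shared.
Longest shared-prefix length: 5

5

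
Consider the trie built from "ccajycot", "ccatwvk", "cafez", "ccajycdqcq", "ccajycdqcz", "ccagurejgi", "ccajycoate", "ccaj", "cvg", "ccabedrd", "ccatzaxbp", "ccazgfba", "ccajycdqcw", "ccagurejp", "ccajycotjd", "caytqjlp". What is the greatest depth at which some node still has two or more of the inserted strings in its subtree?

9

Equivalently: take the maximum, over all pairs, of their longest common prefix length.
e.g. "ccajycdqcq" and "ccajycdqcw" share the prefix "ccajycdqc" of length 9; no pair shares a longer one.
Longest shared-prefix length: 9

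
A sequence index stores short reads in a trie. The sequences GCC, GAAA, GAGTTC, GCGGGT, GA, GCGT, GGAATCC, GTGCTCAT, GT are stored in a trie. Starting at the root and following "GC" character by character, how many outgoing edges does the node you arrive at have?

The children of the "GC" node are the distinct next characters among strings starting with "GC".
Distinct next characters after "GC": C, G.
That node has 2 child edges.

2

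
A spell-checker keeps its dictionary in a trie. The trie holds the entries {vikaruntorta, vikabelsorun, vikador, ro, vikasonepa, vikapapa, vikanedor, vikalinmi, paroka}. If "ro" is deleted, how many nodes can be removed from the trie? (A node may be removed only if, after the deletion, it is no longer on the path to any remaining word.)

2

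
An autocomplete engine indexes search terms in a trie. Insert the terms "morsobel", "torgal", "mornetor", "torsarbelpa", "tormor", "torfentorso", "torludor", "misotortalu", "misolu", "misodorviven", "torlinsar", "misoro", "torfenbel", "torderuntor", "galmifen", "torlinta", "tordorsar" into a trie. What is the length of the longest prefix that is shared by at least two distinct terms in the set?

6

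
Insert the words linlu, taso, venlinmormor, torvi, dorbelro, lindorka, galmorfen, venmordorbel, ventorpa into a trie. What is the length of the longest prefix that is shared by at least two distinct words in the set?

3

Equivalently: take the maximum, over all pairs, of their longest common prefix length.
e.g. "lindorka" and "linlu" share the prefix "lin" of length 3; no pair shares a longer one.
Longest shared-prefix length: 3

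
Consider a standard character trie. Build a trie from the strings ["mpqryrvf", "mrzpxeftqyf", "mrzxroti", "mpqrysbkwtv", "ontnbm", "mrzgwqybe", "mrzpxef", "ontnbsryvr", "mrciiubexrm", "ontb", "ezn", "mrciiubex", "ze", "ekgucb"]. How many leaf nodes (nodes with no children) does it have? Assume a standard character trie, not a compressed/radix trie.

12

A leaf is a node with no children — equivalently, the end of a word that is not a proper prefix of any other stored word.
Those words: "ekgucb", "ezn", "mpqryrvf", "mpqrysbkwtv", "mrciiubexrm", "mrzgwqybe", "mrzpxeftqyf", "mrzxroti", "ontb", "ontnbm", "ontnbsryvr", "ze"
Leaf count: 12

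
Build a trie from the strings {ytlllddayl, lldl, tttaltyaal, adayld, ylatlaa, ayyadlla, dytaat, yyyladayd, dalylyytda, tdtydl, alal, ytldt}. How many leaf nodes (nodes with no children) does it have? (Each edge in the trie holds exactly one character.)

12

A leaf is a node with no children — equivalently, the end of a word that is not a proper prefix of any other stored word.
Those words: "adayld", "alal", "ayyadlla", "dalylyytda", "dytaat", "lldl", "tdtydl", "tttaltyaal", "ylatlaa", "ytldt", "ytlllddayl", "yyyladayd"
Leaf count: 12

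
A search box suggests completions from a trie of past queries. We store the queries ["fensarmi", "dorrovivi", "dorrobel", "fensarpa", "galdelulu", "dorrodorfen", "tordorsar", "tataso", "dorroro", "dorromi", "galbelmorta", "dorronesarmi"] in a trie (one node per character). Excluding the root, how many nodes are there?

Count nodes per top-level branch (shared prefixes stored once):
  'd'-branch (dorrobel, dorrodorfen, dorromi, dorronesarmi, dorroro, dorrovivi): 29 nodes
  'f'-branch (fensarmi, fensarpa): 10 nodes
  'g'-branch (galbelmorta, galdelulu): 17 nodes
  't'-branch (tataso, tordorsar): 14 nodes
Sum: 70

70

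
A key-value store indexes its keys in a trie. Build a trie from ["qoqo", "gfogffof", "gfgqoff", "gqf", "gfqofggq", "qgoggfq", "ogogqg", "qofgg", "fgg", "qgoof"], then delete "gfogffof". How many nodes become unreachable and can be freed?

A node on "gfogffof"'s path can go only if nothing else ends at it or branches off below it.
The suffix "ogffof" (6 nodes) is used only by "gfogffof"; the node for "gf" still has the child "g", so pruning stops there.
Nodes removed: 6

6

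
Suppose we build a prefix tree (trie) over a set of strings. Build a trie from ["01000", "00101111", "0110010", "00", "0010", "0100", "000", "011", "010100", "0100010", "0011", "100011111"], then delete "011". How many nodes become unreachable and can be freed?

A node on "011"'s path can go only if nothing else ends at it or branches off below it.
Every node on "011" is still needed (e.g. by "0110010"), so nothing is freed.
Nodes removed: 0

0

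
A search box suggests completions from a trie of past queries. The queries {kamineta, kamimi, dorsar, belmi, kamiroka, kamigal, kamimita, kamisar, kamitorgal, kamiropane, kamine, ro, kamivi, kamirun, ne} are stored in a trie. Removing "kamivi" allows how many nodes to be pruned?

A node on "kamivi"'s path can go only if nothing else ends at it or branches off below it.
The suffix "vi" (2 nodes) is used only by "kamivi"; the node for "kami" still has the child "n", so pruning stops there.
Nodes removed: 2

2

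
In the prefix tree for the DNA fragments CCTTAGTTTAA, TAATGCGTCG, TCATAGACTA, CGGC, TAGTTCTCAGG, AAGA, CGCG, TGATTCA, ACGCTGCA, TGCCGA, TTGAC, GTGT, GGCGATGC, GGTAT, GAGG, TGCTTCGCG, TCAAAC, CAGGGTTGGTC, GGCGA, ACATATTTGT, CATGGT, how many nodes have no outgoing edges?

Leaves are exactly the stored words that no other stored word extends.
Those words: "AAGA", "ACATATTTGT", "ACGCTGCA", "CAGGGTTGGTC", "CATGGT", "CCTTAGTTTAA", "CGCG", "CGGC", "GAGG", "GGCGATGC", "GGTAT", "GTGT", "TAATGCGTCG", "TAGTTCTCAGG", "TCAAAC", "TCATAGACTA", "TGATTCA", "TGCCGA", "TGCTTCGCG", "TTGAC"
Leaf count: 20

20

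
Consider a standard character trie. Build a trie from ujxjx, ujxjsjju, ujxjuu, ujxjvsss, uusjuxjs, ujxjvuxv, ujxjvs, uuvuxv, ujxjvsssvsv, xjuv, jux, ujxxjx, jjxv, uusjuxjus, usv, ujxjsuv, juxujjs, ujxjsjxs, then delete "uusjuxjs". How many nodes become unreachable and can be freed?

A node on "uusjuxjs"'s path can go only if nothing else ends at it or branches off below it.
The suffix "s" (1 node) is used only by "uusjuxjs"; the node for "uusjuxj" still has the child "u", so pruning stops there.
Nodes removed: 1

1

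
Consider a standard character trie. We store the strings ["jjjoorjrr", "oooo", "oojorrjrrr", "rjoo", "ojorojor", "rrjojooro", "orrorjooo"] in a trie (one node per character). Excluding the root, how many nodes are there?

Insert word by word; a character creates a node only if that edge doesn't already exist:
  "jjjoorjrr" → 9 new (j, j, j, o, o, r, j, r, r)
  "oooo" → 4 new (o, o, o, o)
  "oojorrjrrr" → prefix "oo" already present; 8 new (j, o, r, r, j, r, r, r)
  "rjoo" → 4 new (r, j, o, o)
  "ojorojor" → prefix "o" already present; 7 new (j, o, r, o, j, o, r)
  "rrjojooro" → prefix "r" already present; 8 new (r, j, o, j, o, o, r, o)
  "orrorjooo" → prefix "o" already present; 8 new (r, r, o, r, j, o, o, o)
Total nodes = 9 + 4 + 8 + 4 + 7 + 8 + 8 = 48

48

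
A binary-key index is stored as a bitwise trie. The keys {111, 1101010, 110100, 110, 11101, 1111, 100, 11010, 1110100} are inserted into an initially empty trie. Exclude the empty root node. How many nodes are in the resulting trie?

16

Insert word by word; a character creates a node only if that edge doesn't already exist:
  "111" → 3 new (1, 1, 1)
  "1101010" → prefix "11" already present; 5 new (0, 1, 0, 1, 0)
  "110100" → prefix "11010" already present; 1 new (0)
  "110" → prefix "110" already present; 0 new (none)
  "11101" → prefix "111" already present; 2 new (0, 1)
  "1111" → prefix "111" already present; 1 new (1)
  "100" → prefix "1" already present; 2 new (0, 0)
  "11010" → prefix "11010" already present; 0 new (none)
  "1110100" → prefix "11101" already present; 2 new (0, 0)
Total nodes = 3 + 5 + 1 + 0 + 2 + 1 + 2 + 0 + 2 = 16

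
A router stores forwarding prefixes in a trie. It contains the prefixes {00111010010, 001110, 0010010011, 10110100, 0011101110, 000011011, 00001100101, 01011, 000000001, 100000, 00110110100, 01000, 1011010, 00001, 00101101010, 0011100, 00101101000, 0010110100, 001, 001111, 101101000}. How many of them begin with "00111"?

5

Walk to "00111"; the words in its subtree are exactly those with that prefix.
Words under "00111": 001110, 0011100, 00111010010, 0011101110, 001111
Count: 5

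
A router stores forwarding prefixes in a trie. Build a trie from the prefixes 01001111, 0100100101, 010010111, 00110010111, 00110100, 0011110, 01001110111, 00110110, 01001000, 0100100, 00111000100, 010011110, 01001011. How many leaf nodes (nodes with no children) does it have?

10

Leaves are exactly the stored words that no other stored word extends.
Those words: "00110010111", "00110100", "00110110", "00111000100", "0011110", "01001000", "0100100101", "010010111", "01001110111", "010011110"
Leaf count: 10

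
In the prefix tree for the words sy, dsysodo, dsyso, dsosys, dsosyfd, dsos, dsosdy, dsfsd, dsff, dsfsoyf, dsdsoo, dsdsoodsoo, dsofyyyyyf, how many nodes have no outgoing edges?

Leaves are exactly the stored words that no other stored word extends.
Those words: "dsdsoodsoo", "dsff", "dsfsd", "dsfsoyf", "dsofyyyyyf", "dsosdy", "dsosyfd", "dsosys", "dsysodo", "sy"
Leaf count: 10

10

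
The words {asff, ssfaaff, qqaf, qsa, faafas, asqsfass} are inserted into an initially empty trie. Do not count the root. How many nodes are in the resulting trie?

29

Count nodes per top-level branch (shared prefixes stored once):
  'a'-branch (asff, asqsfass): 10 nodes
  'f'-branch (faafas): 6 nodes
  'q'-branch (qqaf, qsa): 6 nodes
  's'-branch (ssfaaff): 7 nodes
Sum: 29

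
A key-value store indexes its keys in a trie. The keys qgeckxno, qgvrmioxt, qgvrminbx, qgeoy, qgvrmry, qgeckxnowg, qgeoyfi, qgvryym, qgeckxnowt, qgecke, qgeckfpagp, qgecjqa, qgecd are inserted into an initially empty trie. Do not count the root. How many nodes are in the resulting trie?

40

Count nodes per top-level branch (shared prefixes stored once):
  'q'-branch (qgecd, qgecjqa, qgecke, qgeckfpagp, qgeckxno, qgeckxnowg, qgeckxnowt, qgeoy, qgeoyfi, qgvrminbx, qgvrmioxt, qgvrmry, qgvryym): 40 nodes
Sum: 40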